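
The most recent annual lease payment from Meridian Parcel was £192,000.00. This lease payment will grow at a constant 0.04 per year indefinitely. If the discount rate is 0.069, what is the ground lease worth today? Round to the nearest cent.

D₁ = D₀ × (1 + g) = £192,000.00 × 1.04 = £199,680.0000
Growing perpetuity: P = D₁ / (r − g) = £199,680.0000 / (0.069 − 0.04) = £6,885,517.24

£6885517.24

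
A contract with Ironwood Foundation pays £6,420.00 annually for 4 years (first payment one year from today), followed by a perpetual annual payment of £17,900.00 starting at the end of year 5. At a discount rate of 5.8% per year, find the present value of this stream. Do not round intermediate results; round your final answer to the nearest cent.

PV of 4-year annuity: £6,420.00 × [1 − (1+0.058)^−4] / 0.058 = 22348.23764
Perpetuity value at year 4: £17,900.00 / 0.058 = 308620.68966
PV of perpetuity: 308620.68966 / (1+0.058)^4 = 246310.18285
Total PV = 22348.23764 + 246310.18285 = 268658.42048

£268658.42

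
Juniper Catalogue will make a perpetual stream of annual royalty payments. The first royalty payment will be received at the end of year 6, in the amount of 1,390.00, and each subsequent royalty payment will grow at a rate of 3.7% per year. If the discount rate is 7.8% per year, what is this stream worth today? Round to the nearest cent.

23288.27

Value at end of year 5: C₁ / (r − g) = 1,390.00 / (0.078 − 0.037) = 33,902.4390
Discount to today: PV = 33,902.4390 / (1 + 0.078)^5 = 33,902.4390 / 1.455773 = 23,288.27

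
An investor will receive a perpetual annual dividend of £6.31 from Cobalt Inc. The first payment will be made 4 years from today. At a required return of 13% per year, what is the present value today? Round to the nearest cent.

£33.64

Value at end of year 3: C / r = £6.31 / 0.13 = £48.5385
Discount to today: PV = £48.5385 / (1 + 0.13)^3 = £48.5385 / 1.442897 = £33.64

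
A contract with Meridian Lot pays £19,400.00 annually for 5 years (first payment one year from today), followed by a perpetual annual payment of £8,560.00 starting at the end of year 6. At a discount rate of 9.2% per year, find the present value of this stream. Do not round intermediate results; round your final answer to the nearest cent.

PV of 5-year annuity: £19,400.00 × [1 − (1+0.092)^−5] / 0.092 = 75069.27104
Perpetuity value at year 5: £8,560.00 / 0.092 = 93043.47826
PV of perpetuity: 93043.47826 / (1+0.092)^5 = 59920.12980
Total PV = 75069.27104 + 59920.12980 = 134989.40084

£134989.40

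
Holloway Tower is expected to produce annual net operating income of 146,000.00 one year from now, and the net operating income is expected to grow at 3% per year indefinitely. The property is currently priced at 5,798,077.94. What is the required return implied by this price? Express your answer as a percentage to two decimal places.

5.52%

P = D₁/(r − g) ⇒ r = D₁/P + g = 146,000.0000/5,798,077.94 + 0.03 = 0.025181 + 0.03 = 0.055181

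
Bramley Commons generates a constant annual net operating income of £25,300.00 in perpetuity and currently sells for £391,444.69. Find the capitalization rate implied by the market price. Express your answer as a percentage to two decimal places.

P = C/r ⇒ r = C/P = £25,300.00/£391,444.69 = 0.064632

6.46%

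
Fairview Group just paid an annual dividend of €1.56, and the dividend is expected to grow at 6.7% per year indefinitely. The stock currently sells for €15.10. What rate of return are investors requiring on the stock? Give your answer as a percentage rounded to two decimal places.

17.72%

D₁ = €1.56 × 1.067 = €1.6645
P = D₁/(r − g) ⇒ r = D₁/P + g = €1.6645/€15.10 + 0.067 = 0.110233 + 0.067 = 0.177233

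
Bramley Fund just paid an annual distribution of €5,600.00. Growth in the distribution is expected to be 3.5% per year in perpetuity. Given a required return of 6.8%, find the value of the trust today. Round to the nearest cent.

D₁ = D₀ × (1 + g) = €5,600.00 × 1.035 = €5,796.0000
Growing perpetuity: P = D₁ / (r − g) = €5,796.0000 / (0.068 − 0.035) = €175,636.36

€175636.36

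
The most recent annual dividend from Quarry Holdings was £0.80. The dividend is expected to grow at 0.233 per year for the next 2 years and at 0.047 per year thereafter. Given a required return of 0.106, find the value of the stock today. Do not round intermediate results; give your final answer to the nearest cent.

£19.53

D_1 = 0.98640
D_2 = 1.21623
Terminal value at year 2: TV = D_2×(1+g_2)/(r−g_2) = 1.27339/0.059 = 21.58295
P_0 = D_1/(1+r)^1 + D_2/(1+r)^2 + TV/(1+r)^2
    = 0.89186 + 0.99427 + 17.64414 = 19.53028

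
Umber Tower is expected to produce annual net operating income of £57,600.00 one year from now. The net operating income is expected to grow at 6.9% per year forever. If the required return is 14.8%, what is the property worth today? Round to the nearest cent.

Growing perpetuity: P = D₁ / (r − g) = £57,600.0000 / (0.148 − 0.069) = £729,113.92

£729113.92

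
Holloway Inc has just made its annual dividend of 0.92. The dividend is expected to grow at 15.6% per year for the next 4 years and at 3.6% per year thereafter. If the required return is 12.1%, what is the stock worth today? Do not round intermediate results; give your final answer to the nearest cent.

D_1 = 1.06352
D_2 = 1.22943
D_3 = 1.42122
D_4 = 1.64293
Terminal value at year 4: TV = D_4×(1+g_2)/(r−g_2) = 1.70208/0.085 = 20.02442
P_0 = D_1/(1+r)^1 + D_2/(1+r)^2 + D_3/(1+r)^3 + D_4/(1+r)^4 + TV/(1+r)^4
    = 0.94872 + 0.97835 + 1.00889 + 1.04039 + 12.68053 = 16.65689

16.66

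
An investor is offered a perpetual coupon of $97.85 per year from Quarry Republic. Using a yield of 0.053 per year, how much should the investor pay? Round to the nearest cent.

$1846.23

Level perpetuity: PV = C / r = $97.85 / 0.053 = $1,846.23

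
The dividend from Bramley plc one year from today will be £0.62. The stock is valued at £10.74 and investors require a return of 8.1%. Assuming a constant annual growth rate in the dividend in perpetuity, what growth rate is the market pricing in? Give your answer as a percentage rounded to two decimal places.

P = D₁/(r−g) ⇒ g = r − D₁/P = 0.081 − £0.62/£10.74 = 0.023272

2.33%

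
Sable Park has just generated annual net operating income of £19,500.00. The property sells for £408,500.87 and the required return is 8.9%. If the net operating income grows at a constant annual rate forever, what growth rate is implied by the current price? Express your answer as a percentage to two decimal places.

3.94%

P = D₀(1+g)/(r−g) ⇒ P(r−g) = D₀(1+g) ⇒ g(P+D₀) = P·r − D₀
g = (P·r − D₀)/(P + D₀) = (£408,500.87×0.089 − £19,500.00) / (£408,500.87 + £19,500.00) = 0.039384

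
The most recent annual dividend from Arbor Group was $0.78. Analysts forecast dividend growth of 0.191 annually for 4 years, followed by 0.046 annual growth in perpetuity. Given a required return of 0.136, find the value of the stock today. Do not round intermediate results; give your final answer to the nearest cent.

$14.47

D_1 = 0.92898
D_2 = 1.10642
D_3 = 1.31774
D_4 = 1.56943
Terminal value at year 4: TV = D_4×(1+g_2)/(r−g_2) = 1.64162/0.09 = 18.24025
P_0 = D_1/(1+r)^1 + D_2/(1+r)^2 + D_3/(1+r)^3 + D_4/(1+r)^4 + TV/(1+r)^4
    = 0.81776 + 0.85736 + 0.89887 + 0.94238 + 10.95261 = 14.46898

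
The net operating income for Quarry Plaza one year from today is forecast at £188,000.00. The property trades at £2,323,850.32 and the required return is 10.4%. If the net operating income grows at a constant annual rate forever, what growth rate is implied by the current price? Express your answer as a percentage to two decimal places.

P = D₁/(r−g) ⇒ g = r − D₁/P = 0.104 − £188,000.00/£2,323,850.32 = 0.023100

2.31%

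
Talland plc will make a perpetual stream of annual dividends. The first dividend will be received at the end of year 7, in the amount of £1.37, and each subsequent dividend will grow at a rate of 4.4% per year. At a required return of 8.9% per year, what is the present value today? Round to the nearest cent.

Value at end of year 6: C₁ / (r − g) = £1.37 / (0.089 − 0.044) = £30.4444
Discount to today: PV = £30.4444 / (1 + 0.089)^6 = £30.4444 / 1.667890 = £18.25

£18.25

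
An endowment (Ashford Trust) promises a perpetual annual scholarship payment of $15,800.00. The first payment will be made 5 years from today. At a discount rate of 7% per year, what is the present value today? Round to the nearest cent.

$172196.35

Value at end of year 4: C / r = $15,800.00 / 0.07 = $225,714.2857
Discount to today: PV = $225,714.2857 / (1 + 0.07)^4 = $225,714.2857 / 1.310796 = $172,196.35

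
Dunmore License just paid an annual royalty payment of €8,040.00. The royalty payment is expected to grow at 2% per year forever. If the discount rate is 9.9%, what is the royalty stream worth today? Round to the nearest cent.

€103807.59

D₁ = D₀ × (1 + g) = €8,040.00 × 1.02 = €8,200.8000
Growing perpetuity: P = D₁ / (r − g) = €8,200.8000 / (0.099 − 0.02) = €103,807.59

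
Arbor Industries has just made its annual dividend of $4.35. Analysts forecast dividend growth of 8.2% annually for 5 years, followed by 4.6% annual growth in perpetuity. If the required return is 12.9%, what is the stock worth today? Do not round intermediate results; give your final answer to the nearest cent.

$63.50

D_1 = 4.70670
D_2 = 5.09265
D_3 = 5.51025
D_4 = 5.96209
D_5 = 6.45098
Terminal value at year 5: TV = D_5×(1+g_2)/(r−g_2) = 6.74772/0.083 = 81.29787
P_0 = D_1/(1+r)^1 + D_2/(1+r)^2 + D_3/(1+r)^3 + D_4/(1+r)^4 + D_5/(1+r)^5 + TV/(1+r)^5
    = 4.16891 + 3.99536 + 3.82903 + 3.66963 + 3.51687 + 44.32099 = 63.50079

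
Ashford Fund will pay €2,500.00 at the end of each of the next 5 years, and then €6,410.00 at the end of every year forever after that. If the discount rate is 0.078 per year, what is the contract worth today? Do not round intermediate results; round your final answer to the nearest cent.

€66485.35

PV of 5-year annuity: €2,500.00 × [1 − (1+0.078)^−5] / 0.078 = 10034.61364
Perpetuity value at year 5: €6,410.00 / 0.078 = 82179.48718
PV of perpetuity: 82179.48718 / (1+0.078)^5 = 56450.73782
Total PV = 10034.61364 + 56450.73782 = 66485.35145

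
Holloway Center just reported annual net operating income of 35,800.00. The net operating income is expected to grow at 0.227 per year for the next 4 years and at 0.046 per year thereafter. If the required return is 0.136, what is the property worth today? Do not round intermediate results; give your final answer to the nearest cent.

D_1 = 43926.60000
D_2 = 53897.93820
D_3 = 66132.77017
D_4 = 81144.90900
Terminal value at year 4: TV = D_4×(1+g_2)/(r−g_2) = 84877.57481/0.09 = 943084.16460
P_0 = D_1/(1+r)^1 + D_2/(1+r)^2 + D_3/(1+r)^3 + D_4/(1+r)^4 + TV/(1+r)^4
    = 38667.78169 + 41765.28885 + 45110.92378 + 48724.56293 + 566287.69800 = 740556.25525

740556.26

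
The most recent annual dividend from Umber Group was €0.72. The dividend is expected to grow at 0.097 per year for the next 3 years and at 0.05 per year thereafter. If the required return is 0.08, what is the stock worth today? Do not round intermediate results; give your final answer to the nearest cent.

D_1 = 0.78984
D_2 = 0.86645
D_3 = 0.95050
Terminal value at year 3: TV = D_3×(1+g_2)/(r−g_2) = 0.99803/0.03 = 33.26752
P_0 = D_1/(1+r)^1 + D_2/(1+r)^2 + D_3/(1+r)^3 + TV/(1+r)^3
    = 0.73133 + 0.74285 + 0.75454 + 26.40883 = 28.63755

€28.64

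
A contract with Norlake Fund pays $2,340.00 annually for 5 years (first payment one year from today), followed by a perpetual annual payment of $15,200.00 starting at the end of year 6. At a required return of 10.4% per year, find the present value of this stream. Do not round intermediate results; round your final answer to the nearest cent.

PV of 5-year annuity: $2,340.00 × [1 − (1+0.104)^−5] / 0.104 = 8780.53579
Perpetuity value at year 5: $15,200.00 / 0.104 = 146153.84615
PV of perpetuity: 146153.84615 / (1+0.104)^5 = 89117.88719
Total PV = 8780.53579 + 89117.88719 = 97898.42298

$97898.42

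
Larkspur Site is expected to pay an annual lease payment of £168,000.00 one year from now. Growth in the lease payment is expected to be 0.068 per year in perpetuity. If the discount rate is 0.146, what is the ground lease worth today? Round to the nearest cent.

Growing perpetuity: P = D₁ / (r − g) = £168,000.0000 / (0.146 − 0.068) = £2,153,846.15

£2153846.15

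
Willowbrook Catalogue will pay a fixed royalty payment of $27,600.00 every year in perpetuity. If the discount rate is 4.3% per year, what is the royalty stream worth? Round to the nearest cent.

$641860.47

Level perpetuity: PV = C / r = $27,600.00 / 0.043 = $641,860.47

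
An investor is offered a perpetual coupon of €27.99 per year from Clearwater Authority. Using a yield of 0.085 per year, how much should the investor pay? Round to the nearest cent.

Level perpetuity: PV = C / r = €27.99 / 0.085 = €329.29

€329.29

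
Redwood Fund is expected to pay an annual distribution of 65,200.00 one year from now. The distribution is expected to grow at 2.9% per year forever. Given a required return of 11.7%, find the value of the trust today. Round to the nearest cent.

Growing perpetuity: P = D₁ / (r − g) = 65,200.0000 / (0.117 − 0.029) = 740,909.09

740909.09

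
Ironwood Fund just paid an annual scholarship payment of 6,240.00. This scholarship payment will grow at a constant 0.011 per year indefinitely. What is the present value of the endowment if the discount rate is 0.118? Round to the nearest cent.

58959.25

D₁ = D₀ × (1 + g) = 6,240.00 × 1.011 = 6,308.6400
Growing perpetuity: P = D₁ / (r − g) = 6,308.6400 / (0.118 − 0.011) = 58,959.25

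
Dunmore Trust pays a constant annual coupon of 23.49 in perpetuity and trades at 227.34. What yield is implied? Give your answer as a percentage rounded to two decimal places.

10.33%

P = C/r ⇒ r = C/P = 23.49/227.34 = 0.103325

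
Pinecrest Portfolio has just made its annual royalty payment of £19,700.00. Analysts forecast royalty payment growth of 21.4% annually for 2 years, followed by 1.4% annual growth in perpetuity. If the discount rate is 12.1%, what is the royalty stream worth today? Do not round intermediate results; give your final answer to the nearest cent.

D_1 = 23915.80000
D_2 = 29033.78120
Terminal value at year 2: TV = D_2×(1+g_2)/(r−g_2) = 29440.25414/0.107 = 275142.56203
P_0 = D_1/(1+r)^1 + D_2/(1+r)^2 + TV/(1+r)^2
    = 21334.34434 + 23104.27656 + 218950.80777 = 263389.42866

£263389.43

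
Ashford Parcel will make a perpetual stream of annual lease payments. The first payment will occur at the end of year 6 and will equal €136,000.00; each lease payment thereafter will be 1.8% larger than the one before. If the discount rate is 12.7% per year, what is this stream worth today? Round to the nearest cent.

€686266.55

Value at end of year 5: C₁ / (r − g) = €136,000.00 / (0.127 − 0.018) = €1,247,706.4220
Discount to today: PV = €1,247,706.4220 / (1 + 0.127)^5 = €1,247,706.4220 / 1.818108 = €686,266.55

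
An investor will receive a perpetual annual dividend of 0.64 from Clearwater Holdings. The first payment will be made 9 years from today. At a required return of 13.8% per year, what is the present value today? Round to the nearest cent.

1.65

Value at end of year 8: C / r = 0.64 / 0.138 = 4.6377
Discount to today: PV = 4.6377 / (1 + 0.138)^8 = 4.6377 / 2.812795 = 1.65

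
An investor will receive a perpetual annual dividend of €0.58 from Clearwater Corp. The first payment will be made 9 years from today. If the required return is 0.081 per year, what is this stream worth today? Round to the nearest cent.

€3.84

Value at end of year 8: C / r = €0.58 / 0.081 = €7.1605
Discount to today: PV = €7.1605 / (1 + 0.081)^8 = €7.1605 / 1.864685 = €3.84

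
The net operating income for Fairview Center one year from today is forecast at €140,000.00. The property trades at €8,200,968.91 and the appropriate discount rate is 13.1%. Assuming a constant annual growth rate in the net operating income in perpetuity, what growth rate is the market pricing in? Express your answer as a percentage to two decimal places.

P = D₁/(r−g) ⇒ g = r − D₁/P = 0.131 − €140,000.00/€8,200,968.91 = 0.113929

11.39%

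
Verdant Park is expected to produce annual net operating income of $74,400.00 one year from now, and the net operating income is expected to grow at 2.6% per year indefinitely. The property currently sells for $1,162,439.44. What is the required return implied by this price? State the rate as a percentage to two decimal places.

P = D₁/(r − g) ⇒ r = D₁/P + g = $74,400.0000/$1,162,439.44 + 0.026 = 0.064003 + 0.026 = 0.090003

9.00%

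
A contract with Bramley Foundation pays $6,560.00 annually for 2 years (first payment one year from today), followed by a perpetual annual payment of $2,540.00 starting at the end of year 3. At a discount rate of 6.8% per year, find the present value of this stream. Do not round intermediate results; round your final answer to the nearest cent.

$44641.37

PV of 2-year annuity: $6,560.00 × [1 − (1+0.068)^−2] / 0.068 = 11893.56002
Perpetuity value at year 2: $2,540.00 / 0.068 = 37352.94118
PV of perpetuity: 37352.94118 / (1+0.068)^2 = 32747.81276
Total PV = 11893.56002 + 32747.81276 = 44641.37277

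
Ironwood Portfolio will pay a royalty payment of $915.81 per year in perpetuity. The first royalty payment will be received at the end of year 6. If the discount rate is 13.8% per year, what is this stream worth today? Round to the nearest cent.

$3477.08

Value at end of year 5: C / r = $915.81 / 0.138 = $6,636.3043
Discount to today: PV = $6,636.3043 / (1 + 0.138)^5 = $6,636.3043 / 1.908584 = $3,477.08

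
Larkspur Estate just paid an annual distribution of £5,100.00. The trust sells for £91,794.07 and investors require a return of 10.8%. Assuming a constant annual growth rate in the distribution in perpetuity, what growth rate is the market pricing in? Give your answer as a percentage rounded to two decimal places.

4.97%

P = D₀(1+g)/(r−g) ⇒ P(r−g) = D₀(1+g) ⇒ g(P+D₀) = P·r − D₀
g = (P·r − D₀)/(P + D₀) = (£91,794.07×0.108 − £5,100.00) / (£91,794.07 + £5,100.00) = 0.049681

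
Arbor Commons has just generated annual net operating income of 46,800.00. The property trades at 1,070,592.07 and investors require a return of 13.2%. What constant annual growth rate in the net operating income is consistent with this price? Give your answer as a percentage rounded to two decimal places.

8.46%

P = D₀(1+g)/(r−g) ⇒ P(r−g) = D₀(1+g) ⇒ g(P+D₀) = P·r − D₀
g = (P·r − D₀)/(P + D₀) = (1,070,592.07×0.132 − 46,800.00) / (1,070,592.07 + 46,800.00) = 0.084588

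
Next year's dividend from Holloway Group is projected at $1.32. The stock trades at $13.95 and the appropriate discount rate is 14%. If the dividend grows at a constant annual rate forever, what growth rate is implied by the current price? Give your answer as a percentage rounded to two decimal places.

P = D₁/(r−g) ⇒ g = r − D₁/P = 0.14 − $1.32/$13.95 = 0.045376

4.54%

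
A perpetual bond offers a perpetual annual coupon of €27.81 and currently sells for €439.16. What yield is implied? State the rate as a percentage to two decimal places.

P = C/r ⇒ r = C/P = €27.81/€439.16 = 0.063325

6.33%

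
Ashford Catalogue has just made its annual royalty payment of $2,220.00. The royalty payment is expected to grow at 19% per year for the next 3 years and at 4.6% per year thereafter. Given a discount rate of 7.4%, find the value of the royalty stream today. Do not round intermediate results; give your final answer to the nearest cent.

$121016.88

D_1 = 2641.80000
D_2 = 3143.74200
D_3 = 3741.05298
Terminal value at year 3: TV = D_3×(1+g_2)/(r−g_2) = 3913.14142/0.028 = 139755.05061
P_0 = D_1/(1+r)^1 + D_2/(1+r)^2 + D_3/(1+r)^3 + TV/(1+r)^3
    = 2459.77654 + 2725.45072 + 3019.81970 + 112811.83609 = 121016.88306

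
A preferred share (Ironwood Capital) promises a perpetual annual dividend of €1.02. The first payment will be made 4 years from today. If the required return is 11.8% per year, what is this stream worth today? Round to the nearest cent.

€6.19

Value at end of year 3: C / r = €1.02 / 0.118 = €8.6441
Discount to today: PV = €8.6441 / (1 + 0.118)^3 = €8.6441 / 1.397415 = €6.19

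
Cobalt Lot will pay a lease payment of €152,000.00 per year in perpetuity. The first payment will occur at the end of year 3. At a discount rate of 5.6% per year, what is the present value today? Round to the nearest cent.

€2434040.08

Value at end of year 2: C / r = €152,000.00 / 0.056 = €2,714,285.7143
Discount to today: PV = €2,714,285.7143 / (1 + 0.056)^2 = €2,714,285.7143 / 1.115136 = €2,434,040.08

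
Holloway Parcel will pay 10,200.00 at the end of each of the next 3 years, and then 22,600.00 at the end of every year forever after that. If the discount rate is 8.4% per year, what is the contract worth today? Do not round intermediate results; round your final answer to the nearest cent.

PV of 3-year annuity: 10,200.00 × [1 − (1+0.084)^−3] / 0.084 = 26097.81499
Perpetuity value at year 3: 22,600.00 / 0.084 = 269047.61905
PV of perpetuity: 269047.61905 / (1+0.084)^3 = 211223.04857
Total PV = 26097.81499 + 211223.04857 = 237320.86356

237320.86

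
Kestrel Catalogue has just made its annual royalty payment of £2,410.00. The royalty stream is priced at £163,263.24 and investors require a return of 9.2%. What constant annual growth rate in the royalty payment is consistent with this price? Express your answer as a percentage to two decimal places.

P = D₀(1+g)/(r−g) ⇒ P(r−g) = D₀(1+g) ⇒ g(P+D₀) = P·r − D₀
g = (P·r − D₀)/(P + D₀) = (£163,263.24×0.092 − £2,410.00) / (£163,263.24 + £2,410.00) = 0.076115

7.61%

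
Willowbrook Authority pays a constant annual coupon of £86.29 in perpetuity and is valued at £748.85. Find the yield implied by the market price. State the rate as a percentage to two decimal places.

P = C/r ⇒ r = C/P = £86.29/£748.85 = 0.115230

11.52%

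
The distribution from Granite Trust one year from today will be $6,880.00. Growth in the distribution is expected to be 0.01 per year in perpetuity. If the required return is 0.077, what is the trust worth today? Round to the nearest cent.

Growing perpetuity: P = D₁ / (r − g) = $6,880.0000 / (0.077 − 0.01) = $102,686.57

$102686.57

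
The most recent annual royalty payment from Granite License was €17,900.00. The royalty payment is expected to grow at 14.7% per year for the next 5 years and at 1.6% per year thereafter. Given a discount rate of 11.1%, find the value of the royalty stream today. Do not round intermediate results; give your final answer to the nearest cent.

D_1 = 20531.30000
D_2 = 23549.40110
D_3 = 27011.16306
D_4 = 30981.80403
D_5 = 35536.12922
Terminal value at year 5: TV = D_5×(1+g_2)/(r−g_2) = 36104.70729/0.095 = 380049.55044
P_0 = D_1/(1+r)^1 + D_2/(1+r)^2 + D_3/(1+r)^3 + D_4/(1+r)^4 + D_5/(1+r)^5 + TV/(1+r)^5
    = 18480.01800 + 19078.83047 + 19697.04640 + 20335.29452 + 20994.22396 + 224527.70044 = 323113.11379

€323113.11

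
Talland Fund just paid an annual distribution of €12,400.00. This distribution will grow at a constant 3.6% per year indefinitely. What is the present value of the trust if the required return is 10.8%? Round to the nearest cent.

D₁ = D₀ × (1 + g) = €12,400.00 × 1.036 = €12,846.4000
Growing perpetuity: P = D₁ / (r − g) = €12,846.4000 / (0.108 − 0.036) = €178,422.22

€178422.22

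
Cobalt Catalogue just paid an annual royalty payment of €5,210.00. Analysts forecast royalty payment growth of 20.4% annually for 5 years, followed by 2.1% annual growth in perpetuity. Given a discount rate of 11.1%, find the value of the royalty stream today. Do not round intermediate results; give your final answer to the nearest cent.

D_1 = 6272.84000
D_2 = 7552.49936
D_3 = 9093.20923
D_4 = 10948.22391
D_5 = 13181.66159
Terminal value at year 5: TV = D_5×(1+g_2)/(r−g_2) = 13458.47648/0.09 = 149538.62760
P_0 = D_1/(1+r)^1 + D_2/(1+r)^2 + D_3/(1+r)^3 + D_4/(1+r)^4 + D_5/(1+r)^5 + TV/(1+r)^5
    = 5646.12061 + 6118.74817 + 6630.93861 + 7186.00368 + 7787.53234 + 88345.22799 = 121714.57140

€121714.57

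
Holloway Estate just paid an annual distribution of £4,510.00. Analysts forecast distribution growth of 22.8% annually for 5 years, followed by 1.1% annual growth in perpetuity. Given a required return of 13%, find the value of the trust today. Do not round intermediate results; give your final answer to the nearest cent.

£87214.91

D_1 = 5538.28000
D_2 = 6801.00784
D_3 = 8351.63763
D_4 = 10255.81101
D_5 = 12594.13592
Terminal value at year 5: TV = D_5×(1+g_2)/(r−g_2) = 12732.67141/0.119 = 106997.23875
P_0 = D_1/(1+r)^1 + D_2/(1+r)^2 + D_3/(1+r)^3 + D_4/(1+r)^4 + D_5/(1+r)^5 + TV/(1+r)^5
    = 4901.13274 + 5326.18673 + 5788.10381 + 6290.08096 + 6835.59240 + 58073.81446 = 87214.91111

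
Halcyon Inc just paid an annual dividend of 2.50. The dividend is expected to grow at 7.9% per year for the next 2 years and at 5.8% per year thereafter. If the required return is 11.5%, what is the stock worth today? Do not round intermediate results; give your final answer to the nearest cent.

D_1 = 2.69750
D_2 = 2.91060
Terminal value at year 2: TV = D_2×(1+g_2)/(r−g_2) = 3.07942/0.057 = 54.02487
P_0 = D_1/(1+r)^1 + D_2/(1+r)^2 + TV/(1+r)^2
    = 2.41928 + 2.34117 + 43.45542 = 48.21588

48.22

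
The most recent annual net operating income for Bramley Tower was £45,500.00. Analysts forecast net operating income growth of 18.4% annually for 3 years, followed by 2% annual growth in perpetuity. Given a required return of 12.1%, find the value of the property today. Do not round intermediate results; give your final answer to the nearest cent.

£693838.19

D_1 = 53872.00000
D_2 = 63784.44800
D_3 = 75520.78643
Terminal value at year 3: TV = D_3×(1+g_2)/(r−g_2) = 77031.20216/0.101 = 762685.16991
P_0 = D_1/(1+r)^1 + D_2/(1+r)^2 + D_3/(1+r)^3 + TV/(1+r)^3
    = 48057.09188 + 50757.89187 + 53610.47634 + 541412.73135 = 693838.19144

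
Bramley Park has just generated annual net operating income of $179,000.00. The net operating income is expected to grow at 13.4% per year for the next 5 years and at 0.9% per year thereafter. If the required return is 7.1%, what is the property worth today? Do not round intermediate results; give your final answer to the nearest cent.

$4942661.70

D_1 = 202986.00000
D_2 = 230186.12400
D_3 = 261031.06462
D_4 = 296009.22727
D_5 = 335674.46373
Terminal value at year 5: TV = D_5×(1+g_2)/(r−g_2) = 338695.53390/0.062 = 5462831.19198
P_0 = D_1/(1+r)^1 + D_2/(1+r)^2 + D_3/(1+r)^3 + D_4/(1+r)^4 + D_5/(1+r)^5 + TV/(1+r)^5
    = 189529.41176 + 200678.20069 + 212482.80073 + 224981.78901 + 238216.01189 + 3876773.48389 = 4942661.69799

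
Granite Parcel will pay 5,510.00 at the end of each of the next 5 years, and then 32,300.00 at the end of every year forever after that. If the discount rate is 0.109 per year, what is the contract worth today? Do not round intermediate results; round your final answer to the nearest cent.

197067.62

PV of 5-year annuity: 5,510.00 × [1 − (1+0.109)^−5] / 0.109 = 20415.72417
Perpetuity value at year 5: 32,300.00 / 0.109 = 296330.27523
PV of perpetuity: 296330.27523 / (1+0.109)^5 = 176651.89217
Total PV = 20415.72417 + 176651.89217 = 197067.61634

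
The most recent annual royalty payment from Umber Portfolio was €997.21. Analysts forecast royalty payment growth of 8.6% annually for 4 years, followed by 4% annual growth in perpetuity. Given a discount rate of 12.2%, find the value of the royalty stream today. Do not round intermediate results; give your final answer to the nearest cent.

€14779.77

D_1 = 1082.97006
D_2 = 1176.10549
D_3 = 1277.25056
D_4 = 1387.09410
Terminal value at year 4: TV = D_4×(1+g_2)/(r−g_2) = 1442.57787/0.082 = 17592.41304
P_0 = D_1/(1+r)^1 + D_2/(1+r)^2 + D_3/(1+r)^3 + D_4/(1+r)^4 + TV/(1+r)^4
    = 965.21396 + 934.24453 + 904.26877 + 875.25479 + 11100.79251 = 14779.77455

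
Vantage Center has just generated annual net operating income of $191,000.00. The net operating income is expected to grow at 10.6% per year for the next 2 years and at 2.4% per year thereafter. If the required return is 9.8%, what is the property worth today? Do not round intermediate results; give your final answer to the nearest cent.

D_1 = 211246.00000
D_2 = 233638.07600
Terminal value at year 2: TV = D_2×(1+g_2)/(r−g_2) = 239245.38982/0.074 = 3233045.80843
P_0 = D_1/(1+r)^1 + D_2/(1+r)^2 + TV/(1+r)^2
    = 192391.62113 + 193793.38157 + 2681681.38828 = 3067866.39098

$3067866.39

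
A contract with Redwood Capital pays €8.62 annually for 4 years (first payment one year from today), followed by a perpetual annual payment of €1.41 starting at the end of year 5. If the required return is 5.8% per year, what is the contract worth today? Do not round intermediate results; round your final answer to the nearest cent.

PV of 4-year annuity: €8.62 × [1 − (1+0.058)^−4] / 0.058 = 30.00651
Perpetuity value at year 4: €1.41 / 0.058 = 24.31034
PV of perpetuity: 24.31034 / (1+0.058)^4 = 19.40209
Total PV = 30.00651 + 19.40209 = 49.40860

€49.41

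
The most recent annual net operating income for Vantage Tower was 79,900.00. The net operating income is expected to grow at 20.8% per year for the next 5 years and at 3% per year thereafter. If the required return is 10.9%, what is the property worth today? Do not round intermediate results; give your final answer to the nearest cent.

D_1 = 96519.20000
D_2 = 116595.19360
D_3 = 140846.99387
D_4 = 170143.16859
D_5 = 205532.94766
Terminal value at year 5: TV = D_5×(1+g_2)/(r−g_2) = 211698.93609/0.079 = 2679733.36824
P_0 = D_1/(1+r)^1 + D_2/(1+r)^2 + D_3/(1+r)^3 + D_4/(1+r)^4 + D_5/(1+r)^5 + TV/(1+r)^5
    = 87032.64202 + 94802.01223 + 103264.95110 + 112483.37325 + 122524.72036 + 1597474.20218 = 2117581.90113

2117581.90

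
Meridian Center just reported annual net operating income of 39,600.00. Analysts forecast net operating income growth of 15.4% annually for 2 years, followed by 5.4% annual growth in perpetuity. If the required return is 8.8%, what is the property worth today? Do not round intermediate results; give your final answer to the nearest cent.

1467606.49

D_1 = 45698.40000
D_2 = 52735.95360
Terminal value at year 2: TV = D_2×(1+g_2)/(r−g_2) = 55583.69509/0.034 = 1634814.56160
P_0 = D_1/(1+r)^1 + D_2/(1+r)^2 + TV/(1+r)^2
    = 42002.20588 + 44550.13381 + 1381054.14819 = 1467606.48789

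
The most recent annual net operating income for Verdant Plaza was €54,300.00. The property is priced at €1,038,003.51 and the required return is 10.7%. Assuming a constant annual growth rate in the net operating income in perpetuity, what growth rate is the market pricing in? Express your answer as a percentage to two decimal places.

P = D₀(1+g)/(r−g) ⇒ P(r−g) = D₀(1+g) ⇒ g(P+D₀) = P·r − D₀
g = (P·r − D₀)/(P + D₀) = (€1,038,003.51×0.107 − €54,300.00) / (€1,038,003.51 + €54,300.00) = 0.051969

5.20%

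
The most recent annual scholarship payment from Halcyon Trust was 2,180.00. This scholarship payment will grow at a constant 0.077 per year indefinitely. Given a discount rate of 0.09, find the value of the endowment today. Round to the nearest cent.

180604.62

D₁ = D₀ × (1 + g) = 2,180.00 × 1.077 = 2,347.8600
Growing perpetuity: P = D₁ / (r − g) = 2,347.8600 / (0.09 − 0.077) = 180,604.62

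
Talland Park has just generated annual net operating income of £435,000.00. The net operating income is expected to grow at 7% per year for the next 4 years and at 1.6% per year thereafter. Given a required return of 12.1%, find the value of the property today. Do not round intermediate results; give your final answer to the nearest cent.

£5044763.70

D_1 = 465450.00000
D_2 = 498031.50000
D_3 = 532893.70500
D_4 = 570196.26435
Terminal value at year 4: TV = D_4×(1+g_2)/(r−g_2) = 579319.40458/0.105 = 5517327.66266
P_0 = D_1/(1+r)^1 + D_2/(1+r)^2 + D_3/(1+r)^3 + D_4/(1+r)^4 + TV/(1+r)^4
    = 415209.63426 + 396319.63305 + 378289.03423 + 361078.73918 + 3493866.65722 = 5044763.69793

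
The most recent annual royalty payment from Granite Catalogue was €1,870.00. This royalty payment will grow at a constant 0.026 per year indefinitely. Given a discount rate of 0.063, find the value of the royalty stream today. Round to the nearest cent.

€51854.59

D₁ = D₀ × (1 + g) = €1,870.00 × 1.026 = €1,918.6200
Growing perpetuity: P = D₁ / (r − g) = €1,918.6200 / (0.063 − 0.026) = €51,854.59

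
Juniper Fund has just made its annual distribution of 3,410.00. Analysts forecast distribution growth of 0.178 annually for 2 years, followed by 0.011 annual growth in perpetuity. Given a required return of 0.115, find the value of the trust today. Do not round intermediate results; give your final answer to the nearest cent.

44409.87

D_1 = 4016.98000
D_2 = 4732.00244
Terminal value at year 2: TV = D_2×(1+g_2)/(r−g_2) = 4784.05447/0.104 = 46000.52372
P_0 = D_1/(1+r)^1 + D_2/(1+r)^2 + TV/(1+r)^2
    = 3602.67265 + 3806.23173 + 37000.96420 = 44409.86858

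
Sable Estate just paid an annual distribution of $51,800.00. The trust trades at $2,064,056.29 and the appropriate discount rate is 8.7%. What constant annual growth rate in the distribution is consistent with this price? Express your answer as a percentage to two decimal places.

P = D₀(1+g)/(r−g) ⇒ P(r−g) = D₀(1+g) ⇒ g(P+D₀) = P·r − D₀
g = (P·r − D₀)/(P + D₀) = ($2,064,056.29×0.087 − $51,800.00) / ($2,064,056.29 + $51,800.00) = 0.060388

6.04%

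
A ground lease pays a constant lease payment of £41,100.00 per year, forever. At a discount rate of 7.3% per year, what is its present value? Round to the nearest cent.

Level perpetuity: PV = C / r = £41,100.00 / 0.073 = £563,013.70

£563013.70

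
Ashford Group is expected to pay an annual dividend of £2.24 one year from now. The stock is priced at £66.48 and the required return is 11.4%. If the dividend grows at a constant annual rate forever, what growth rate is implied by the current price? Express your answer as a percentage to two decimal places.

8.03%

P = D₁/(r−g) ⇒ g = r − D₁/P = 0.114 − £2.24/£66.48 = 0.080306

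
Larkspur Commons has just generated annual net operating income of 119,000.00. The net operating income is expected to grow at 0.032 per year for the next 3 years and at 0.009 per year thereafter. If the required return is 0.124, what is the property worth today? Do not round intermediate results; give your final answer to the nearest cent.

1109810.97

D_1 = 122808.00000
D_2 = 126737.85600
D_3 = 130793.46739
Terminal value at year 3: TV = D_3×(1+g_2)/(r−g_2) = 131970.60860/0.115 = 1147570.50955
P_0 = D_1/(1+r)^1 + D_2/(1+r)^2 + D_3/(1+r)^3 + TV/(1+r)^3
    = 109259.78648 + 100316.81463 + 92105.82980 + 808128.54149 = 1109810.97240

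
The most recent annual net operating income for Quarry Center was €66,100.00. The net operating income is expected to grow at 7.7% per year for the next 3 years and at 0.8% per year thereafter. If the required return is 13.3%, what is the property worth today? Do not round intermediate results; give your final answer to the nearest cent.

D_1 = 71189.70000
D_2 = 76671.30690
D_3 = 82574.99753
Terminal value at year 3: TV = D_3×(1+g_2)/(r−g_2) = 83235.59751/0.125 = 665884.78009
P_0 = D_1/(1+r)^1 + D_2/(1+r)^2 + D_3/(1+r)^3 + TV/(1+r)^3
    = 62832.92145 + 59727.32251 + 56775.22183 + 457835.38887 = 637170.85466

€637170.85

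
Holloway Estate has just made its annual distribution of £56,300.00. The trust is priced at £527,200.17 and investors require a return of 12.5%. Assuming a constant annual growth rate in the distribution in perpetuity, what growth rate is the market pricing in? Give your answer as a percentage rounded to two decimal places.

1.65%

P = D₀(1+g)/(r−g) ⇒ P(r−g) = D₀(1+g) ⇒ g(P+D₀) = P·r − D₀
g = (P·r − D₀)/(P + D₀) = (£527,200.17×0.125 − £56,300.00) / (£527,200.17 + £56,300.00) = 0.016452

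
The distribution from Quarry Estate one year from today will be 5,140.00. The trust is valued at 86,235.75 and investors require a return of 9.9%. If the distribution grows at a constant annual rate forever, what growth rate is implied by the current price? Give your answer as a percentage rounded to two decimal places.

P = D₁/(r−g) ⇒ g = r − D₁/P = 0.099 − 5,140.00/86,235.75 = 0.039396

3.94%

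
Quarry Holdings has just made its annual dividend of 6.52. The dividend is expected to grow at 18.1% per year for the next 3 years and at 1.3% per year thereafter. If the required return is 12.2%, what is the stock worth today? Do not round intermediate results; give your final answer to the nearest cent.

D_1 = 7.70012
D_2 = 9.09384
D_3 = 10.73983
Terminal value at year 3: TV = D_3×(1+g_2)/(r−g_2) = 10.87944/0.109 = 99.81142
P_0 = D_1/(1+r)^1 + D_2/(1+r)^2 + D_3/(1+r)^3 + TV/(1+r)^3
    = 6.86285 + 7.22373 + 7.60359 + 70.66456 = 92.35474

92.35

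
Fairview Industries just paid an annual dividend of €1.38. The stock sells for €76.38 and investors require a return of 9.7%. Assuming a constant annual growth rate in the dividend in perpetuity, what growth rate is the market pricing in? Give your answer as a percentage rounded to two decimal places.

P = D₀(1+g)/(r−g) ⇒ P(r−g) = D₀(1+g) ⇒ g(P+D₀) = P·r − D₀
g = (P·r − D₀)/(P + D₀) = (€76.38×0.097 − €1.38) / (€76.38 + €1.38) = 0.077532

7.75%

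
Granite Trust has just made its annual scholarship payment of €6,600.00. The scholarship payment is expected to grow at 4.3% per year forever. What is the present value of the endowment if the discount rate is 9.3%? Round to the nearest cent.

€137676.00

D₁ = D₀ × (1 + g) = €6,600.00 × 1.043 = €6,883.8000
Growing perpetuity: P = D₁ / (r − g) = €6,883.8000 / (0.093 − 0.043) = €137,676.00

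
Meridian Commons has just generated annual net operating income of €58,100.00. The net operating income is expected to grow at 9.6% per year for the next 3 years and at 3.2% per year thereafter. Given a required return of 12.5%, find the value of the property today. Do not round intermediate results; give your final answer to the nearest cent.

D_1 = 63677.60000
D_2 = 69790.64960
D_3 = 76490.55196
Terminal value at year 3: TV = D_3×(1+g_2)/(r−g_2) = 78938.24962/0.093 = 848798.38306
P_0 = D_1/(1+r)^1 + D_2/(1+r)^2 + D_3/(1+r)^3 + TV/(1+r)^3
    = 56602.31111 + 55143.22931 + 53721.75940 + 596138.23337 = 761605.53320

€761605.53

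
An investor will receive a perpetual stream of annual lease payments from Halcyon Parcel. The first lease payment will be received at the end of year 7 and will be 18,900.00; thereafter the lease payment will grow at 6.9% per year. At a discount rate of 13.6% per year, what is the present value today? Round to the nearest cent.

131255.35

Value at end of year 6: C₁ / (r − g) = 18,900.00 / (0.136 − 0.069) = 282,089.5522
Discount to today: PV = 282,089.5522 / (1 + 0.136)^6 = 282,089.5522 / 2.149166 = 131,255.35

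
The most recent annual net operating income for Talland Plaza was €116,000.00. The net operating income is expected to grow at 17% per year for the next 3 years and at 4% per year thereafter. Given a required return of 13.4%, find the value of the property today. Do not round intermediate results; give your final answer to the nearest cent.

D_1 = 135720.00000
D_2 = 158792.40000
D_3 = 185787.10800
Terminal value at year 3: TV = D_3×(1+g_2)/(r−g_2) = 193218.59232/0.094 = 2055516.93957
P_0 = D_1/(1+r)^1 + D_2/(1+r)^2 + D_3/(1+r)^3 + TV/(1+r)^3
    = 119682.53968 + 123481.98539 + 127402.04841 + 1409554.57821 = 1780121.15169

€1780121.15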